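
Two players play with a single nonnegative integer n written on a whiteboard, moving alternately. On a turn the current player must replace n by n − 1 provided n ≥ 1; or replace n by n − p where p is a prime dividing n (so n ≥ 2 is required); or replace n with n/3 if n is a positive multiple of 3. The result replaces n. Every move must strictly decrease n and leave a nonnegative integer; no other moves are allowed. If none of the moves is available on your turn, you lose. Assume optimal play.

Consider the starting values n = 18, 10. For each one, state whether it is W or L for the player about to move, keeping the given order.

Label each position W (a win for the player to move) or L (a loss). A position with no legal move is L; any other position is W exactly when some move reaches an L, and L when every move reaches a W.
n=0: no move → L
n=1: reaches L-position 0 → W
n=2: reaches L-position 0 → W
n=3: reaches L-position 0 → W
n=4: only reaches 2(W), 3(W), all W → L
n=5: reaches L-position 0 → W
n=6: reaches L-position 4 → W
n=7: reaches L-position 0 → W
n=8: only reaches 6(W), 7(W), all W → L
n=9: reaches L-position 8 → W
n=10: reaches L-position 8 → W
n=11: reaches L-position 0 → W
n=12: reaches L-position 4 → W
n=13: reaches L-position 0 → W
n=14: only reaches 7(W), 12(W), 13(W), all W → L
n=15: reaches L-position 14 → W
n=16: reaches L-position 14 → W
n=17: reaches L-position 0 → W
n=18: only reaches 6(W), 15(W), 16(W), 17(W), all W → L

18: L, 10: W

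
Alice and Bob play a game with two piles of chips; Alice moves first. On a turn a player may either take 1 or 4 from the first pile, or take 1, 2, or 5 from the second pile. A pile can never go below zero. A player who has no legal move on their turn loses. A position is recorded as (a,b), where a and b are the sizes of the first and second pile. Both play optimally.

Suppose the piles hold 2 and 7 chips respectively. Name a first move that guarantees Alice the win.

Label each position W (a win for the player to move) or L (a loss). A position with no legal move is L; any other position is W exactly when some move reaches an L, and L when every move reaches a W.
No move ever increases a pile, so every position that can arise here has a ≤ 2 and b ≤ 7; it is enough to label the cells with 0 ≤ a ≤ 2 and 0 ≤ b ≤ 7.
Every move lowers a or b (never raises either), so fill the grid row by row in increasing a, and left to right within a row: each cell's successors are then already labelled.
      b=0  b=1  b=2  b=3  b=4  b=5  b=6  b=7
a=0:    L    W    W    L    W    W    L    W
a=1:    W    L    W    W    L    W    W    L
a=2:    L    W    W    L    W    W    L    W
Cells with no legal move (terminal, hence L): (0,0).
The remaining L cells, each justified by listing all of its moves:
(0,3): only reaches (0,2)(W), (0,1)(W), all W → L
(0,6): only reaches (0,5)(W), (0,4)(W), (0,1)(W), all W → L
(1,1): only reaches (0,1)(W), (1,0)(W), all W → L
(1,4): only reaches (0,4)(W), (1,3)(W), (1,2)(W), all W → L
(1,7): only reaches (0,7)(W), (1,6)(W), (1,5)(W), (1,2)(W), all W → L
(2,0): only reaches (1,0)(W), which is W → L
(2,3): only reaches (1,3)(W), (2,2)(W), (2,1)(W), all W → L
(2,6): only reaches (1,6)(W), (2,5)(W), (2,4)(W), (2,1)(W), all W → L
Every other cell has at least one move into one of the L cells above, so it is W.
From (2,7), the L positions reachable in one move are: (1,7), (2,6). Any move reaching one of these is winning.

Move to (1,7).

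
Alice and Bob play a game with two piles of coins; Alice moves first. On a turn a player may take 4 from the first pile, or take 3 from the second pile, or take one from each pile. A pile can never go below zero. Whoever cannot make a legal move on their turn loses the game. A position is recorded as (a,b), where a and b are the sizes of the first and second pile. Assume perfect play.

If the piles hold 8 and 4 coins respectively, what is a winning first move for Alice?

Move to (4,4).

Use the standard recursion: the mover loses at a terminal position; elsewhere, the mover wins exactly when some move hands the opponent an L position.
No move ever increases a pile, so every position that can arise here has a ≤ 8 and b ≤ 4; it is enough to label the cells with 0 ≤ a ≤ 8 and 0 ≤ b ≤ 4.
Every move lowers a or b (never raises either), so fill the grid row by row in increasing a, and left to right within a row: each cell's successors are then already labelled.
      b=0  b=1  b=2  b=3  b=4
a=0:    L    L    L    W    W
a=1:    L    W    W    W    L
a=2:    L    W    L    W    L
a=3:    L    W    L    W    L
a=4:    W    W    W    W    L
a=5:    W    L    L    L    W
a=6:    W    L    W    W    W
a=7:    W    L    W    L    W
a=8:    L    L    W    W    W
Cells with no legal move (terminal, hence L): (0,0), (0,1), (0,2), (1,0), (2,0), (3,0).
The remaining L cells, each justified by listing all of its moves:
(1,4): →(1,1)(W), (0,3)(W) — all W, so L
(2,2): →(1,1)(W) only, which is W, so L
(2,4): →(2,1)(W), (1,3)(W) — all W, so L
(3,2): →(2,1)(W) only, which is W, so L
(3,4): →(3,1)(W), (2,3)(W) — all W, so L
(4,4): →(0,4)(W), (4,1)(W), (3,3)(W) — all W, so L
(5,1): →(1,1)(W), (4,0)(W) — all W, so L
(5,2): →(1,2)(W), (4,1)(W) — all W, so L
(5,3): →(1,3)(W), (5,0)(W), (4,2)(W) — all W, so L
(6,1): →(2,1)(W), (5,0)(W) — all W, so L
(7,1): →(3,1)(W), (6,0)(W) — all W, so L
(7,3): →(3,3)(W), (7,0)(W), (6,2)(W) — all W, so L
(8,0): →(4,0)(W) only, which is W, so L
(8,1): →(4,1)(W), (7,0)(W) — all W, so L
Every other cell has at least one move into one of the L cells above, so it is W.
From (8,4), the L positions reachable in one move are: (4,4), (8,1), (7,3). Any move reaching one of these is winning.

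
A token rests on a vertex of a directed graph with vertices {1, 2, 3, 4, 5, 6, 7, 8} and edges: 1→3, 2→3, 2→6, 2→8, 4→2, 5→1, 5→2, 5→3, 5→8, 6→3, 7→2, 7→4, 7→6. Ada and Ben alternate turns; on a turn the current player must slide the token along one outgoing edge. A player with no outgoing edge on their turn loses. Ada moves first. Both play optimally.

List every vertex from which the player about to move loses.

3, 4, 8

Label each position W (a win for the player to move) or L (a loss). A position with no legal move is L; any other position is W exactly when some move reaches an L, and L when every move reaches a W.
Every edge goes from a vertex to one that appears earlier in the order 8, 3, 6, 2, 1, 5, 4, 7, so processing vertices in that order labels each vertex after all of its successors.
8: no outgoing edge → L
3: no outgoing edge → L
6: →3(L), so W
2: →3(L), so W
1: →3(L), so W
5: →3(L), so W
4: →2(W) only, which is W, so L
7: →4(L), so W
Reading off the rows marked L gives the requested list; there are 3 such vertices.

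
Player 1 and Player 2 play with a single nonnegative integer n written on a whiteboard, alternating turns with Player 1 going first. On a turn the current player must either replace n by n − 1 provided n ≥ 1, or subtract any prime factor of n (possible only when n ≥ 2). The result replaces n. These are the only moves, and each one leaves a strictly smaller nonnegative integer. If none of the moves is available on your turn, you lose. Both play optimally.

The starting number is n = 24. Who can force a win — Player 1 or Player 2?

Player 2 wins.

Compute win/loss labels from the base case upward. A position with no move is L. Any other position is W if it can reach an L in one move, else L.
n=0: no move → L
n=1: reaches L-position 0 → W
n=2: reaches L-position 0 → W
n=3: reaches L-position 0 → W
n=4: only reaches 2(W), 3(W), all W → L
n=5: reaches L-position 0 → W
n=6: reaches L-position 4 → W
n=7: reaches L-position 0 → W
n=8: only reaches 6(W), 7(W), all W → L
n=9: reaches L-position 8 → W
n=10: reaches L-position 8 → W
n=11: reaches L-position 0 → W
n=12: only reaches 9(W), 10(W), 11(W), all W → L
n=13: reaches L-position 0 → W
n=14: reaches L-position 12 → W
n=15: reaches L-position 12 → W
n=16: only reaches 14(W), 15(W), all W → L
n=17: reaches L-position 0 → W
n=18: reaches L-position 16 → W
n=19: reaches L-position 0 → W
n=20: only reaches 15(W), 18(W), 19(W), all W → L
n=21: reaches L-position 20 → W
n=22: reaches L-position 20 → W
n=23: reaches L-position 0 → W
n=24: only reaches 21(W), 22(W), 23(W), all W → L
The starting position 24 is L: whatever Player 1 does, the opponent receives a W position.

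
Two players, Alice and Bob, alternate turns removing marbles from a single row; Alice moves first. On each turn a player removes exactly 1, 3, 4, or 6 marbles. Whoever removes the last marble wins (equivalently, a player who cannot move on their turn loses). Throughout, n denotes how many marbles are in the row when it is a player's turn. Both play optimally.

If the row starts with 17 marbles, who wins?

Positions with no move are L. A position that does have a move is losing for the player to move precisely when every available move leads to a winning position for the opponent. Fill in the labels:
n=0: no move → L
n=1: →0(L), so W
n=2: →1(W) only, which is W, so L
n=3: →2(L), so W
n=4: →0(L), so W
n=5: →2(L), so W
n=6: →2(L), so W
n=7: →6(W), 4(W), 3(W), 1(W) — all W, so L
n=8: →7(L), so W
n=9: →8(W), 6(W), 5(W), 3(W) — all W, so L
n=10: →9(L), so W
n=11: →7(L), so W
n=12: →9(L), so W
n=13: →9(L), so W
n=14: →13(W), 11(W), 10(W), 8(W) — all W, so L
n=15: →14(L), so W
n=16: →15(W), 13(W), 12(W), 10(W) — all W, so L
n=17: →16(L), so W
From 17 Alice can remove 1, leaving 16, reaching an L position.

Alice wins.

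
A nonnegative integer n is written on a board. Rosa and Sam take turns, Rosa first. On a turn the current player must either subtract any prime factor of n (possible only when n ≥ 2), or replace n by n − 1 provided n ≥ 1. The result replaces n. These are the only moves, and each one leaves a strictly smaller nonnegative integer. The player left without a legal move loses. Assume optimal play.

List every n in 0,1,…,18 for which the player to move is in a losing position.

0, 4, 8, 12, 16

Positions with no move are L. A position that does have a move is losing for the player to move precisely when every available move leads to a winning position for the opponent. Fill in the labels:
n=0: no move → L
n=1: →0(L), so W
n=2: →0(L), so W
n=3: →0(L), so W
n=4: →2(W), 3(W) — all W, so L
n=5: →0(L), so W
n=6: →4(L), so W
n=7: →0(L), so W
n=8: →6(W), 7(W) — all W, so L
n=9: →8(L), so W
n=10: →8(L), so W
n=11: →0(L), so W
n=12: →9(W), 10(W), 11(W) — all W, so L
n=13: →0(L), so W
n=14: →12(L), so W
n=15: →12(L), so W
n=16: →14(W), 15(W) — all W, so L
n=17: →0(L), so W
n=18: →16(L), so W
Reading off the rows marked L gives the requested list; there are 5 such values of n.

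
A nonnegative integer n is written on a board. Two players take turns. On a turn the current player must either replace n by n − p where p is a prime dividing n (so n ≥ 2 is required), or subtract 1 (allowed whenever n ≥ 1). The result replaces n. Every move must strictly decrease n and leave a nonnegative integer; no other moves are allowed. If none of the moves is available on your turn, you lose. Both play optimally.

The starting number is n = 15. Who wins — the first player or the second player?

The first player wins.

Classify positions by backward induction: terminal positions (no move available) are L. From any other position, the mover wins iff some move reaches an L.
n=0: no move → L
n=1: can move to 0, which is L ⇒ W
n=2: can move to 0, which is L ⇒ W
n=3: can move to 0, which is L ⇒ W
n=4: moves to 2(W), 3(W); every one is W ⇒ L
n=5: can move to 0, which is L ⇒ W
n=6: can move to 4, which is L ⇒ W
n=7: can move to 0, which is L ⇒ W
n=8: moves to 6(W), 7(W); every one is W ⇒ L
n=9: can move to 8, which is L ⇒ W
n=10: can move to 8, which is L ⇒ W
n=11: can move to 0, which is L ⇒ W
n=12: moves to 9(W), 10(W), 11(W); every one is W ⇒ L
n=13: can move to 0, which is L ⇒ W
n=14: can move to 12, which is L ⇒ W
n=15: can move to 12, which is L ⇒ W
The starting position 15 is W: the player to move should move to 12, handing over an L position.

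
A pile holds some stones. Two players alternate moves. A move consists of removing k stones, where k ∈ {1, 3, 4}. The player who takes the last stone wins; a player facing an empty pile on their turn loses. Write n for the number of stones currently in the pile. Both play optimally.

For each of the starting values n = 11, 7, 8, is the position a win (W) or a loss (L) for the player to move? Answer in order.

11: W, 7: L, 8: W

Build the W/L table. Terminal = L. A non-terminal position is W if it has a move to some L; otherwise it is L.
n=0: no move → L
n=1: →0(L), so W
n=2: →1(W) only, which is W, so L
n=3: →2(L), so W
n=4: →0(L), so W
n=5: →2(L), so W
n=6: →2(L), so W
n=7: →6(W), 4(W), 3(W) — all W, so L
n=8: →7(L), so W
n=9: →8(W), 6(W), 5(W) — all W, so L
n=10: →9(L), so W
n=11: →7(L), so W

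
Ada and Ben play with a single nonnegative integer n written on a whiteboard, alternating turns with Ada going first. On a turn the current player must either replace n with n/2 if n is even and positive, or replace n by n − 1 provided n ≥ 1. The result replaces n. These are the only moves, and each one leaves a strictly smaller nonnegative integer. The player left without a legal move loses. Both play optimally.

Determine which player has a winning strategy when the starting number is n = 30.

Ada wins.

Work bottom-up. With no move the player to move loses. Otherwise the position is W if at least one move leads to an L position for the opponent, and L if every move leads to a W.
n=0: no move → L
n=1: →0(L), so W
n=2: →1(W) only, which is W, so L
n=3: →2(L), so W
n=4: →2(L), so W
n=5: →4(W) only, which is W, so L
n=6: →5(L), so W
n=7: →6(W) only, which is W, so L
n=8: →7(L), so W
n=9: →8(W) only, which is W, so L
n=10: →5(L), so W
n=11: →10(W) only, which is W, so L
n=12: →11(L), so W
n=13: →12(W) only, which is W, so L
n=14: →7(L), so W
n=15: →14(W) only, which is W, so L
n=16: →15(L), so W
n=17: →16(W) only, which is W, so L
n=18: →9(L), so W
n=19: →18(W) only, which is W, so L
n=20: →19(L), so W
n=21: →20(W) only, which is W, so L
n=22: →11(L), so W
n=23: →22(W) only, which is W, so L
n=24: →23(L), so W
n=25: →24(W) only, which is W, so L
n=26: →13(L), so W
n=27: →26(W) only, which is W, so L
n=28: →27(L), so W
n=29: →28(W) only, which is W, so L
n=30: →15(L), so W
From 30 Ada can move to 15, reaching an L position.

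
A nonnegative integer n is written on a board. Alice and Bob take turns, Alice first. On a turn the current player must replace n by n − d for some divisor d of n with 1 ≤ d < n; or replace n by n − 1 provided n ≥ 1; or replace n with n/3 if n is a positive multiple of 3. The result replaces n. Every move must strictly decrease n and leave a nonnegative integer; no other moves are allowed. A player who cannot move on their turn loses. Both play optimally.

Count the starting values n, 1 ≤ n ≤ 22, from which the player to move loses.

8

Work bottom-up. With no move the player to move loses. Otherwise the position is W if at least one move leads to an L position for the opponent, and L if every move leads to a W.
n=0: no move → L
n=1: W (go to 0, an L position)
n=2: L (sole option 1(W) is W)
n=3: W (go to 2, an L position)
n=4: W (go to 2, an L position)
n=5: L (sole option 4(W) is W)
n=6: W (go to 2, an L position)
n=7: L (sole option 6(W) is W)
n=8: W (go to 7, an L position)
n=9: L (options 3(W), 6(W), 8(W) are all W)
n=10: W (go to 5, an L position)
n=11: L (sole option 10(W) is W)
n=12: W (go to 9, an L position)
n=13: L (sole option 12(W) is W)
n=14: W (go to 7, an L position)
n=15: W (go to 5, an L position)
n=16: L (options 8(W), 12(W), 14(W), 15(W) are all W)
n=17: W (go to 16, an L position)
n=18: W (go to 9, an L position)
n=19: L (sole option 18(W) is W)
n=20: W (go to 16, an L position)
n=21: W (go to 7, an L position)
n=22: W (go to 11, an L position)
L entries with 1 ≤ n ≤ 22 (n=0 is outside the asked range and is not counted): n = 2, 5, 7, 9, 11, 13, 16, 19; that makes 8.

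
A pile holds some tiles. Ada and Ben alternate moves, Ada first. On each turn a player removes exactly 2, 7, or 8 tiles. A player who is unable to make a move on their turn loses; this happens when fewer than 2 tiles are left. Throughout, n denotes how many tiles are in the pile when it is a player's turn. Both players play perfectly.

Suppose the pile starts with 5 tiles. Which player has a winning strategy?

Work bottom-up. With no move the player to move loses. Otherwise the position is W if at least one move leads to an L position for the opponent, and L if every move leads to a W.
n=0: no move → L
n=1: no move → L
n=2: can move to 0, which is L ⇒ W
n=3: can move to 1, which is L ⇒ W
n=4: the only move is to 2(W), a W ⇒ L
n=5: the only move is to 3(W), a W ⇒ L
The starting position 5 is L: whatever Ada does, the opponent receives a W position.

Ben wins.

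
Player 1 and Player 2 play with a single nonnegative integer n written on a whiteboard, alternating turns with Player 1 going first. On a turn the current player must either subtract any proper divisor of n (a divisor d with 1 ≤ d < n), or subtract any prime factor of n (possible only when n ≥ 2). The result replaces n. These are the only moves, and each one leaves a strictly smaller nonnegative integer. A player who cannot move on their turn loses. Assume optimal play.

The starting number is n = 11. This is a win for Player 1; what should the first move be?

Compute win/loss labels from the base case upward. A position with no move is L. Any other position is W if it can reach an L in one move, else L.
n=0: no move → L
n=1: no move → L
n=2: can move to 0, which is L ⇒ W
n=3: can move to 0, which is L ⇒ W
n=4: moves to 2(W), 3(W); every one is W ⇒ L
n=5: can move to 0, which is L ⇒ W
n=6: can move to 4, which is L ⇒ W
n=7: can move to 0, which is L ⇒ W
n=8: can move to 4, which is L ⇒ W
n=9: moves to 6(W), 8(W); every one is W ⇒ L
n=10: can move to 9, which is L ⇒ W
n=11: can move to 0, which is L ⇒ W
From 11, the L positions reachable in one move are: 0.

Move to 0.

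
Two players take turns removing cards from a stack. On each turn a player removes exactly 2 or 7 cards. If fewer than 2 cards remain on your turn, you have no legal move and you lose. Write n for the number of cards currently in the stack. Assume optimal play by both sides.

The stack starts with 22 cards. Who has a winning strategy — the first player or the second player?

Label each position W (a win for the player to move) or L (a loss). A position with no legal move is L; any other position is W exactly when some move reaches an L, and L when every move reaches a W.
n=0: no move → L
n=1: no move → L
n=2: →0(L), so W
n=3: →1(L), so W
n=4: →2(W) only, which is W, so L
n=5: →3(W) only, which is W, so L
n=6: →4(L), so W
n=7: →5(L), so W
n=8: →1(L), so W
n=9: →7(W), 2(W) — all W, so L
n=10: →8(W), 3(W) — all W, so L
n=11: →9(L), so W
n=12: →10(L), so W
n=13: →11(W), 6(W) — all W, so L
n=14: →12(W), 7(W) — all W, so L
n=15: →13(L), so W
n=16: →14(L), so W
n=17: →10(L), so W
n=18: →16(W), 11(W) — all W, so L
n=19: →17(W), 12(W) — all W, so L
n=20: →18(L), so W
n=21: →19(L), so W
n=22: →20(W), 15(W) — all W, so L
Every move from 22 reaches a W position, so the mover loses.

The second player wins.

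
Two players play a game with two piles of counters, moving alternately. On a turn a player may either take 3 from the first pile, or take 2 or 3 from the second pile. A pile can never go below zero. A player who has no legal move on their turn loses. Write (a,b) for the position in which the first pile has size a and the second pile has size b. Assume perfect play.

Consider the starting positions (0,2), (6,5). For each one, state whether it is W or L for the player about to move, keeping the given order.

(0,2): W, (6,5): L

Classify positions by backward induction: terminal positions (no move available) are L. From any other position, the mover wins iff some move reaches an L.
No move ever increases a pile, so every position that can arise here has a ≤ 6 and b ≤ 5; it is enough to label the cells with 0 ≤ a ≤ 6 and 0 ≤ b ≤ 5.
Every move lowers a or b (never raises either), so fill the grid row by row in increasing a, and left to right within a row: each cell's successors are then already labelled.
      b=0  b=1  b=2  b=3  b=4  b=5
a=0:    L    L    W    W    W    L
a=1:    L    L    W    W    W    L
a=2:    L    L    W    W    W    L
a=3:    W    W    L    L    W    W
a=4:    W    W    L    L    W    W
a=5:    W    W    L    L    W    W
a=6:    L    L    W    W    W    L
Cells with no legal move (terminal, hence L): (0,0), (0,1), (1,0), (1,1), (2,0), (2,1).
The remaining L cells, each justified by listing all of its moves:
(0,5): moves to (0,3)(W), (0,2)(W); every one is W ⇒ L
(1,5): moves to (1,3)(W), (1,2)(W); every one is W ⇒ L
(2,5): moves to (2,3)(W), (2,2)(W); every one is W ⇒ L
(3,2): moves to (0,2)(W), (3,0)(W); every one is W ⇒ L
(3,3): moves to (0,3)(W), (3,1)(W), (3,0)(W); every one is W ⇒ L
(4,2): moves to (1,2)(W), (4,0)(W); every one is W ⇒ L
(4,3): moves to (1,3)(W), (4,1)(W), (4,0)(W); every one is W ⇒ L
(5,2): moves to (2,2)(W), (5,0)(W); every one is W ⇒ L
(5,3): moves to (2,3)(W), (5,1)(W), (5,0)(W); every one is W ⇒ L
(6,0): the only move is to (3,0)(W), a W ⇒ L
(6,1): the only move is to (3,1)(W), a W ⇒ L
(6,5): moves to (3,5)(W), (6,3)(W), (6,2)(W); every one is W ⇒ L
Every other cell has at least one move into one of the L cells above, so it is W.
(0,2): the move to (0,0) reaches an L cell, so W
(6,5): one of the L cells justified above, so L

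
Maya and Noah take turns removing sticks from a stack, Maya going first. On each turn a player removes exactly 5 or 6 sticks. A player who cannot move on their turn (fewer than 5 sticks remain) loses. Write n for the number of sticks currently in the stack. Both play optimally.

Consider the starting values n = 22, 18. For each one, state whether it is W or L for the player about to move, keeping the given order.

22: L, 18: W

Compute win/loss labels from the base case upward. A position with no move is L. Any other position is W if it can reach an L in one move, else L.
n=0: no move → L
n=1: no move → L
n=2: no move → L
n=3: no move → L
n=4: no move → L
n=5: W (go to 0, an L position)
n=6: W (go to 1, an L position)
n=7: W (go to 2, an L position)
n=8: W (go to 3, an L position)
n=9: W (go to 4, an L position)
n=10: W (go to 4, an L position)
n=11: L (options 6(W), 5(W) are all W)
n=12: L (options 7(W), 6(W) are all W)
n=13: L (options 8(W), 7(W) are all W)
n=14: L (options 9(W), 8(W) are all W)
n=15: L (options 10(W), 9(W) are all W)
n=16: W (go to 11, an L position)
n=17: W (go to 12, an L position)
n=18: W (go to 13, an L position)
n=19: W (go to 14, an L position)
n=20: W (go to 15, an L position)
n=21: W (go to 15, an L position)
n=22: L (options 17(W), 16(W) are all W)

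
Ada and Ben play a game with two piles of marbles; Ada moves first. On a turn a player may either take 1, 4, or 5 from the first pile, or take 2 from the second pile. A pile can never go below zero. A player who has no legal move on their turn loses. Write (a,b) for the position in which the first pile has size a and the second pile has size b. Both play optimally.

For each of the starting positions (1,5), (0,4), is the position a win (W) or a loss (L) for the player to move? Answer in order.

Compute win/loss labels from the base case upward. A position with no move is L. Any other position is W if it can reach an L in one move, else L.
No move ever increases a pile, so every position that can arise here has a ≤ 1 and b ≤ 5; it is enough to label the cells with 0 ≤ a ≤ 1 and 0 ≤ b ≤ 5.
Every move lowers a or b (never raises either), so fill the grid row by row in increasing a, and left to right within a row: each cell's successors are then already labelled.
      b=0  b=1  b=2  b=3  b=4  b=5
a=0:    L    L    W    W    L    L
a=1:    W    W    L    L    W    W
Cells with no legal move (terminal, hence L): (0,0), (0,1).
The remaining L cells, each justified by listing all of its moves:
(0,4): L (sole option (0,2)(W) is W)
(0,5): L (sole option (0,3)(W) is W)
(1,2): L (options (0,2)(W), (1,0)(W) are all W)
(1,3): L (options (0,3)(W), (1,1)(W) are all W)
Every other cell has at least one move into one of the L cells above, so it is W.
(1,5): the move to (0,5) reaches an L cell, so W
(0,4): one of the L cells justified above, so L

(1,5): W, (0,4): L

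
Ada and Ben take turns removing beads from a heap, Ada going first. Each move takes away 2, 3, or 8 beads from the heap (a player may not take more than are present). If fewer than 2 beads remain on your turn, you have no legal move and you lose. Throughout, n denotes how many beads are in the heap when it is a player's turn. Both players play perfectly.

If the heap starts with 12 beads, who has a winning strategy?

Ada wins.

Work bottom-up. With no move the player to move loses. Otherwise the position is W if at least one move leads to an L position for the opponent, and L if every move leads to a W.
n=0: no move → L
n=1: no move → L
n=2: reaches L-position 0 → W
n=3: reaches L-position 1 → W
n=4: reaches L-position 1 → W
n=5: only reaches 3(W), 2(W), all W → L
n=6: only reaches 4(W), 3(W), all W → L
n=7: reaches L-position 5 → W
n=8: reaches L-position 6 → W
n=9: reaches L-position 6 → W
n=10: only reaches 8(W), 7(W), 2(W), all W → L
n=11: only reaches 9(W), 8(W), 3(W), all W → L
n=12: reaches L-position 10 → W
The starting position 12 is W: Ada should remove 2, leaving 10, handing over an L position.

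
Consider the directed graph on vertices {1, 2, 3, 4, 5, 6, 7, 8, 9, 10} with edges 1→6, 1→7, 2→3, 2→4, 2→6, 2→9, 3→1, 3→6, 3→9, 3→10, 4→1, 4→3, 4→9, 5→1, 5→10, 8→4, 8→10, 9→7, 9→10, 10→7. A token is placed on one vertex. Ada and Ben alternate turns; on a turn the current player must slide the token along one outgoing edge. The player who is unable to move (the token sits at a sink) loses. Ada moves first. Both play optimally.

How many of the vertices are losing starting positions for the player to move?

4

Build the W/L table. Terminal = L. A non-terminal position is W if it has a move to some L; otherwise it is L.
Every edge goes from a vertex to one that appears earlier in the order 6, 7, 10, 1, 9, 3, 4, 2, 5, 8, so processing vertices in that order labels each vertex after all of its successors.
6: no outgoing edge → L
7: no outgoing edge → L
10: →7(L), so W
1: →7(L), so W
9: →7(L), so W
3: →6(L), so W
4: →3(W), 9(W), 1(W) — all W, so L
2: →4(L), so W
5: →1(W), 10(W) — all W, so L
8: →4(L), so W
The L vertices are 4, 5, 6, 7; that is 4 in all.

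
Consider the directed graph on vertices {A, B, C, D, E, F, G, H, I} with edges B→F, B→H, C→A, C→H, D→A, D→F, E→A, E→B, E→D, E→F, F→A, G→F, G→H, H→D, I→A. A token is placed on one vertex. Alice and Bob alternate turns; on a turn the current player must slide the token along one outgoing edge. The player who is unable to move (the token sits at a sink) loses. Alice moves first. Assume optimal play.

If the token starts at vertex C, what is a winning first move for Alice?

Move to H.

Work bottom-up. With no move the player to move loses. Otherwise the position is W if at least one move leads to an L position for the opponent, and L if every move leads to a W.
Every edge goes from a vertex to one that appears earlier in the order A, F, D, I, H, C, B, G, E, so processing vertices in that order labels each vertex after all of its successors.
A: no outgoing edge → L
F: can move to A, which is L ⇒ W
D: can move to A, which is L ⇒ W
I: can move to A, which is L ⇒ W
H: the only move is to D(W), a W ⇒ L
C: can move to H, which is L ⇒ W
B: can move to H, which is L ⇒ W
G: can move to H, which is L ⇒ W
E: can move to A, which is L ⇒ W
From C, the L positions reachable in one move are: H, A. Any move reaching one of these is winning.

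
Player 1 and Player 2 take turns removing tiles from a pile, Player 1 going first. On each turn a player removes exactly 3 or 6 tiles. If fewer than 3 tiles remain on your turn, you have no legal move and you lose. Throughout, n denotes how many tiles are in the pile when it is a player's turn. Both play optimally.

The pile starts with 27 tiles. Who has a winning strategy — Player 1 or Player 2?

Positions with no move are L. A position that does have a move is losing for the player to move precisely when every available move leads to a winning position for the opponent. Fill in the labels:
n=0: no move → L
n=1: no move → L
n=2: no move → L
n=3: →0(L), so W
n=4: →1(L), so W
n=5: →2(L), so W
n=6: →0(L), so W
n=7: →1(L), so W
n=8: →2(L), so W
n=9: →6(W), 3(W) — all W, so L
n=10: →7(W), 4(W) — all W, so L
n=11: →8(W), 5(W) — all W, so L
n=12: →9(L), so W
n=13: →10(L), so W
n=14: →11(L), so W
n=15: →9(L), so W
n=16: →10(L), so W
n=17: →11(L), so W
n=18: →15(W), 12(W) — all W, so L
n=19: →16(W), 13(W) — all W, so L
n=20: →17(W), 14(W) — all W, so L
n=21: →18(L), so W
n=22: →19(L), so W
n=23: →20(L), so W
n=24: →18(L), so W
n=25: →19(L), so W
n=26: →20(L), so W
n=27: →24(W), 21(W) — all W, so L
The starting position 27 is L: whatever Player 1 does, the opponent receives a W position.

Player 2 wins.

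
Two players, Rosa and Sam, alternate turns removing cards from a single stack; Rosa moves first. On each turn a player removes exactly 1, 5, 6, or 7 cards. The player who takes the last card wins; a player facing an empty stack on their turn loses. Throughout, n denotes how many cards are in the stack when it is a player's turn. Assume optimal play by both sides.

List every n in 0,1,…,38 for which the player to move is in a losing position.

Label each position W (a win for the player to move) or L (a loss). A position with no legal move is L; any other position is W exactly when some move reaches an L, and L when every move reaches a W.
n=0: no move → L
n=1: W (go to 0, an L position)
n=2: L (sole option 1(W) is W)
n=3: W (go to 2, an L position)
n=4: L (sole option 3(W) is W)
n=5: W (go to 4, an L position)
n=6: W (go to 0, an L position)
n=7: W (go to 2, an L position)
n=8: W (go to 2, an L position)
n=9: W (go to 4, an L position)
n=10: W (go to 4, an L position)
n=11: W (go to 4, an L position)
n=12: L (options 11(W), 7(W), 6(W), 5(W) are all W)
n=13: W (go to 12, an L position)
n=14: L (options 13(W), 9(W), 8(W), 7(W) are all W)
n=15: W (go to 14, an L position)
n=16: L (options 15(W), 11(W), 10(W), 9(W) are all W)
n=17: W (go to 16, an L position)
n=18: W (go to 12, an L position)
n=19: W (go to 14, an L position)
n=20: W (go to 14, an L position)
n=21: W (go to 16, an L position)
n=22: W (go to 16, an L position)
n=23: W (go to 16, an L position)
n=24: L (options 23(W), 19(W), 18(W), 17(W) are all W)
n=25: W (go to 24, an L position)
n=26: L (options 25(W), 21(W), 20(W), 19(W) are all W)
n=27: W (go to 26, an L position)
n=28: L (options 27(W), 23(W), 22(W), 21(W) are all W)
n=29: W (go to 28, an L position)
n=30: W (go to 24, an L position)
n=31: W (go to 26, an L position)
n=32: W (go to 26, an L position)
n=33: W (go to 28, an L position)
n=34: W (go to 28, an L position)
n=35: W (go to 28, an L position)
n=36: L (options 35(W), 31(W), 30(W), 29(W) are all W)
n=37: W (go to 36, an L position)
n=38: L (options 37(W), 33(W), 32(W), 31(W) are all W)
Reading off the rows marked L gives the requested list; there are 11 such values of n.

0, 2, 4, 12, 14, 16, 24, 26, 28, 36, 38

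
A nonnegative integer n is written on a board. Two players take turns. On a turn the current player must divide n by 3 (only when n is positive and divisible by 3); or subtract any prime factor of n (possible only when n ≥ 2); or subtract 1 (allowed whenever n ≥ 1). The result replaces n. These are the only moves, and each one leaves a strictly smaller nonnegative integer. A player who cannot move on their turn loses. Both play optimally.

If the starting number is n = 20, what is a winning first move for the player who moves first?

Move to 18.

Compute win/loss labels from the base case upward. A position with no move is L. Any other position is W if it can reach an L in one move, else L.
n=0: no move → L
n=1: can move to 0, which is L ⇒ W
n=2: can move to 0, which is L ⇒ W
n=3: can move to 0, which is L ⇒ W
n=4: moves to 2(W), 3(W); every one is W ⇒ L
n=5: can move to 0, which is L ⇒ W
n=6: can move to 4, which is L ⇒ W
n=7: can move to 0, which is L ⇒ W
n=8: moves to 6(W), 7(W); every one is W ⇒ L
n=9: can move to 8, which is L ⇒ W
n=10: can move to 8, which is L ⇒ W
n=11: can move to 0, which is L ⇒ W
n=12: can move to 4, which is L ⇒ W
n=13: can move to 0, which is L ⇒ W
n=14: moves to 7(W), 12(W), 13(W); every one is W ⇒ L
n=15: can move to 14, which is L ⇒ W
n=16: can move to 14, which is L ⇒ W
n=17: can move to 0, which is L ⇒ W
n=18: moves to 6(W), 15(W), 16(W), 17(W); every one is W ⇒ L
n=19: can move to 0, which is L ⇒ W
n=20: can move to 18, which is L ⇒ W
From 20, the L positions reachable in one move are: 18.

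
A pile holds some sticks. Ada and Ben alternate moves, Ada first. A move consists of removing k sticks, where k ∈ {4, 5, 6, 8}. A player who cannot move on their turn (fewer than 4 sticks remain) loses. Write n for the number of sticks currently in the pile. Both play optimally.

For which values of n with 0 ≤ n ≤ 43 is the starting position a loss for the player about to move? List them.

Use the standard recursion: the mover loses at a terminal position; elsewhere, the mover wins exactly when some move hands the opponent an L position.
n=0: no move → L
n=1: no move → L
n=2: no move → L
n=3: no move → L
n=4: can move to 0, which is L ⇒ W
n=5: can move to 1, which is L ⇒ W
n=6: can move to 2, which is L ⇒ W
n=7: can move to 3, which is L ⇒ W
n=8: can move to 3, which is L ⇒ W
n=9: can move to 3, which is L ⇒ W
n=10: can move to 2, which is L ⇒ W
n=11: can move to 3, which is L ⇒ W
n=12: moves to 8(W), 7(W), 6(W), 4(W); every one is W ⇒ L
n=13: moves to 9(W), 8(W), 7(W), 5(W); every one is W ⇒ L
n=14: moves to 10(W), 9(W), 8(W), 6(W); every one is W ⇒ L
n=15: moves to 11(W), 10(W), 9(W), 7(W); every one is W ⇒ L
n=16: can move to 12, which is L ⇒ W
n=17: can move to 13, which is L ⇒ W
n=18: can move to 14, which is L ⇒ W
n=19: can move to 15, which is L ⇒ W
n=20: can move to 15, which is L ⇒ W
n=21: can move to 15, which is L ⇒ W
n=22: can move to 14, which is L ⇒ W
n=23: can move to 15, which is L ⇒ W
n=24: moves to 20(W), 19(W), 18(W), 16(W); every one is W ⇒ L
n=25: moves to 21(W), 20(W), 19(W), 17(W); every one is W ⇒ L
n=26: moves to 22(W), 21(W), 20(W), 18(W); every one is W ⇒ L
n=27: moves to 23(W), 22(W), 21(W), 19(W); every one is W ⇒ L
n=28: can move to 24, which is L ⇒ W
n=29: can move to 25, which is L ⇒ W
n=30: can move to 26, which is L ⇒ W
n=31: can move to 27, which is L ⇒ W
n=32: can move to 27, which is L ⇒ W
n=33: can move to 27, which is L ⇒ W
n=34: can move to 26, which is L ⇒ W
n=35: can move to 27, which is L ⇒ W
n=36: moves to 32(W), 31(W), 30(W), 28(W); every one is W ⇒ L
n=37: moves to 33(W), 32(W), 31(W), 29(W); every one is W ⇒ L
n=38: moves to 34(W), 33(W), 32(W), 30(W); every one is W ⇒ L
n=39: moves to 35(W), 34(W), 33(W), 31(W); every one is W ⇒ L
n=40: can move to 36, which is L ⇒ W
n=41: can move to 37, which is L ⇒ W
n=42: can move to 38, which is L ⇒ W
n=43: can move to 39, which is L ⇒ W
The losing starting values of n are exactly the entries labelled L in this table (16 of them).

0, 1, 2, 3, 12, 13, 14, 15, 24, 25, 26, 27, 36, 37, 38, 39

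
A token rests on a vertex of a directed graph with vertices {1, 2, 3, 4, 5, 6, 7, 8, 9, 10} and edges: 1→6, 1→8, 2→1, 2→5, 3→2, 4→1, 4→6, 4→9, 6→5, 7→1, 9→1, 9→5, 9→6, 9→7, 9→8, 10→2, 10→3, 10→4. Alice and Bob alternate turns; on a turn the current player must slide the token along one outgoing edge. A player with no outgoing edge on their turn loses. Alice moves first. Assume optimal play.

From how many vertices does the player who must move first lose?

5

Work bottom-up. With no move the player to move loses. Otherwise the position is W if at least one move leads to an L position for the opponent, and L if every move leads to a W.
Every edge goes from a vertex to one that appears earlier in the order 5, 8, 6, 1, 2, 7, 9, 4, 3, 10, so processing vertices in that order labels each vertex after all of its successors.
5: no outgoing edge → L
8: no outgoing edge → L
6: W (go to 5, an L position)
1: W (go to 8, an L position)
2: W (go to 5, an L position)
7: L (sole option 1(W) is W)
9: W (go to 7, an L position)
4: L (options 9(W), 1(W), 6(W) are all W)
3: L (sole option 2(W) is W)
10: W (go to 3, an L position)
The L vertices are 3, 4, 5, 7, 8; that is 5 in all.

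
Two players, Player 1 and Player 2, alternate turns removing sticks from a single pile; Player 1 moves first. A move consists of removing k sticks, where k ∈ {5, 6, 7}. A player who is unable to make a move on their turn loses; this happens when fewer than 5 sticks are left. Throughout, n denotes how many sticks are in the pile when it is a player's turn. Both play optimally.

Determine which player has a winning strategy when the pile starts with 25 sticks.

Work bottom-up. With no move the player to move loses. Otherwise the position is W if at least one move leads to an L position for the opponent, and L if every move leads to a W.
n=0: no move → L
n=1: no move → L
n=2: no move → L
n=3: no move → L
n=4: no move → L
n=5: can move to 0, which is L ⇒ W
n=6: can move to 1, which is L ⇒ W
n=7: can move to 2, which is L ⇒ W
n=8: can move to 3, which is L ⇒ W
n=9: can move to 4, which is L ⇒ W
n=10: can move to 4, which is L ⇒ W
n=11: can move to 4, which is L ⇒ W
n=12: moves to 7(W), 6(W), 5(W); every one is W ⇒ L
n=13: moves to 8(W), 7(W), 6(W); every one is W ⇒ L
n=14: moves to 9(W), 8(W), 7(W); every one is W ⇒ L
n=15: moves to 10(W), 9(W), 8(W); every one is W ⇒ L
n=16: moves to 11(W), 10(W), 9(W); every one is W ⇒ L
n=17: can move to 12, which is L ⇒ W
n=18: can move to 13, which is L ⇒ W
n=19: can move to 14, which is L ⇒ W
n=20: can move to 15, which is L ⇒ W
n=21: can move to 16, which is L ⇒ W
n=22: can move to 16, which is L ⇒ W
n=23: can move to 16, which is L ⇒ W
n=24: moves to 19(W), 18(W), 17(W); every one is W ⇒ L
n=25: moves to 20(W), 19(W), 18(W); every one is W ⇒ L
Every move from 25 reaches a W position, so the mover loses.

Player 2 wins.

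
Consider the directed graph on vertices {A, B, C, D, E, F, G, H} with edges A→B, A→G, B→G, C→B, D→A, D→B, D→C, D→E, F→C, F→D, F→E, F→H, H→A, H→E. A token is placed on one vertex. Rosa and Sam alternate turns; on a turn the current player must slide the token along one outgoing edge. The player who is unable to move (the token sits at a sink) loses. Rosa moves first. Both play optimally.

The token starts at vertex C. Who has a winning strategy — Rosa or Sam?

Sam wins.

Build the W/L table. Terminal = L. A non-terminal position is W if it has a move to some L; otherwise it is L.
Every edge goes from a vertex to one that appears earlier in the order G, E, B, A, H, C, D, F, so processing vertices in that order labels each vertex after all of its successors.
G: no outgoing edge → L
E: no outgoing edge → L
B: can move to G, which is L ⇒ W
A: can move to G, which is L ⇒ W
H: can move to E, which is L ⇒ W
C: the only move is to B(W), a W ⇒ L
D: can move to C, which is L ⇒ W
F: can move to C, which is L ⇒ W
The starting position C is L: whatever Rosa does, the opponent receives a W position.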